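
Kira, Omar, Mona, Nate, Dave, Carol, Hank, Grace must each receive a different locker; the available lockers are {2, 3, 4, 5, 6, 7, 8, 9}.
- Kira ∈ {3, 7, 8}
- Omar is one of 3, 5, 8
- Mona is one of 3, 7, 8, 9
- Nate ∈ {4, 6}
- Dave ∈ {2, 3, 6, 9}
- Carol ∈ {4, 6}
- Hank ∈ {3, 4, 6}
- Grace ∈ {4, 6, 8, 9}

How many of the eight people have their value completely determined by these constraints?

3

The 8 variables together cover exactly {2, 3, 4, 5, 6, 7, 8, 9} — 8 values for 8 variables — and 2 appears only in Dave's list, so Dave = 2.
The 7 still-open variables draw from only 7 values {3, 4, 5, 6, 7, 8, 9}, so each is used; only Omar can be 5, hence Omar = 5.
Nate and Carol share exactly the 2 values {4, 6}; by pigeonhole those values go to them, so strike 4, 6 from Hank, Grace.
Hank has just one choice, so Hank = 3. So Kira, Mona can't be 3.
Determined: Omar=5, Dave=2, Hank=3. The other people each still have more than one consistent value. That makes 3.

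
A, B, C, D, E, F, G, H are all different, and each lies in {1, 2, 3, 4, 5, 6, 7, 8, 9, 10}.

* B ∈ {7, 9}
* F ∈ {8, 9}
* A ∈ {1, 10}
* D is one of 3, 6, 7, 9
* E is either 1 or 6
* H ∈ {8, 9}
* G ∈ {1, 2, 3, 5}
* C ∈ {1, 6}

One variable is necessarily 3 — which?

D

C and E share exactly the 2 values {1, 6}; by pigeonhole those values go to them, so strike 1, 6 from A, D, G.
A must be 10 (only option left).
F and H between them cover only {8, 9} — a naked pair. Remove those values from B, D.
B's domain is down to {7}, so B = 7. Remove 7 from D.
So 3 goes to D.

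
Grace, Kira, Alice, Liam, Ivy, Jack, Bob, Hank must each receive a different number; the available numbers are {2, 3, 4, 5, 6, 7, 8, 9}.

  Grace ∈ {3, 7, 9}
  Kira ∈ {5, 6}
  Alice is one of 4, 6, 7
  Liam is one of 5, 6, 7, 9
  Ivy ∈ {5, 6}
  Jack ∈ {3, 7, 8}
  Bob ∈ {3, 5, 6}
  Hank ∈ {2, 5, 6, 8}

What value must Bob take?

3

Among the 8 variables, 2 fits only Hank (and all 8 values in {2, 3, 4, 5, 6, 7, 8, 9} must be used), so Hank = 2.
Among the 7 still-open variables, 4 fits only Alice (and all 7 values in {3, 4, 5, 6, 7, 8, 9} must be used), so Alice = 4.
The 6 still-open variables draw from only 6 values {3, 5, 6, 7, 8, 9}, so each is used; only Jack can be 8, hence Jack = 8.
Kira and Ivy between them cover only {5, 6} — a naked pair. Remove those values from Liam, Bob.
So Bob = 3.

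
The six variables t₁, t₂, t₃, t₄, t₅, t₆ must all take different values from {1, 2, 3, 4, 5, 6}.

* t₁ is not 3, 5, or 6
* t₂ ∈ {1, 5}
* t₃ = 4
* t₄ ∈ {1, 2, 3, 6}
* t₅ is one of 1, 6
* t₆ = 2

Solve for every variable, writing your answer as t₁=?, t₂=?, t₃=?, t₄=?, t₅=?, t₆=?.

t₁=1, t₂=5, t₃=4, t₄=3, t₅=6, t₆=2

t₃'s domain is down to {4}, so t₃ = 4. So t₁ can't be 4.
t₆ has just one choice, so t₆ = 2. Strike 2 from t₁, t₄.
t₁'s domain is down to {1}, so t₁ = 1. So t₂, t₄, t₅ can't be 1.
t₂ must be 5 (only option left).
t₅ has just one choice, so t₅ = 6. Strike 6 from t₄.
t₄ has just one choice, so t₄ = 3.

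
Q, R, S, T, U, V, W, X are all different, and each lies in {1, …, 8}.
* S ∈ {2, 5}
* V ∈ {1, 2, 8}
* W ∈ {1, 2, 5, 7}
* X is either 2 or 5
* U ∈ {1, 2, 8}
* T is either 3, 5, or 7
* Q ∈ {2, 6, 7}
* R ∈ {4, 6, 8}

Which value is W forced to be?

Among the 8 variables, 3 fits only T (and all 8 values in {1, 2, 3, 4, 5, 6, 7, 8} must be used), so T = 3.
The 7 still-open variables together cover exactly {1, 2, 4, 5, 6, 7, 8} — 7 values for 7 variables — and 4 appears only in R's list, so R = 4.
Among the 6 still-open variables, 6 fits only Q (and all 6 values in {1, 2, 5, 6, 7, 8} must be used), so Q = 6.
The 5 still-open variables draw from only 5 values {1, 2, 5, 7, 8}, so each is used; only W can be 7, hence W = 7.

7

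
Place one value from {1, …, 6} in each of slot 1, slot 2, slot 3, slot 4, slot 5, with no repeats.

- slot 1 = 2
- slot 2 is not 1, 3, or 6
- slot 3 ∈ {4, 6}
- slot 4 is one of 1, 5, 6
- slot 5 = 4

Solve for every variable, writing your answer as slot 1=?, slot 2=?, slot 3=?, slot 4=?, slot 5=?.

slot 1's domain is down to {2}, so slot 1 = 2. Remove 2 from slot 2.
slot 5's domain is down to {4}, so slot 5 = 4. Remove 4 from slot 2, slot 3.
slot 2 must be 5 (only option left). Strike 5 from slot 4.
slot 3 has just one choice, so slot 3 = 6. So slot 4 can't be 6.
slot 4's domain is down to {1}, so slot 4 = 1.

slot 1=2, slot 2=5, slot 3=6, slot 4=1, slot 5=4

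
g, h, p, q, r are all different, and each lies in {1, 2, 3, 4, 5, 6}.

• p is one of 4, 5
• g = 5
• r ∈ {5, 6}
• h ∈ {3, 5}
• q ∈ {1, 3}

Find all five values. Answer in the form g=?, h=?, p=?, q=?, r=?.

g=5, h=3, p=4, q=1, r=6

g's domain is down to {5}, so g = 5. Remove 5 from h, p, r.
h's domain is down to {3}, so h = 3. Strike 3 from q.
p has just one choice, so p = 4.
q's domain is down to {1}, so q = 1.
r has just one choice, so r = 6.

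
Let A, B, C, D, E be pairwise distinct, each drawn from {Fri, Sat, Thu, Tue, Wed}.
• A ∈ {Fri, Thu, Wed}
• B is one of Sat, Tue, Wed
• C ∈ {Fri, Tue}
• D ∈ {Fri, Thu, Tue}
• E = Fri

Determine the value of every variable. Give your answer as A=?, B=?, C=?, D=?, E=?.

E's domain is down to {Fri}, so E = Fri. Eliminate Fri elsewhere: A, C, D.
C's domain is down to {Tue}, so C = Tue. Remove Tue from B, D.
D has just one choice, so D = Thu. Strike Thu from A.
A has just one choice, so A = Wed. Remove Wed from B.
That leaves B = Sat.

A=Wed, B=Sat, C=Tue, D=Thu, E=Fri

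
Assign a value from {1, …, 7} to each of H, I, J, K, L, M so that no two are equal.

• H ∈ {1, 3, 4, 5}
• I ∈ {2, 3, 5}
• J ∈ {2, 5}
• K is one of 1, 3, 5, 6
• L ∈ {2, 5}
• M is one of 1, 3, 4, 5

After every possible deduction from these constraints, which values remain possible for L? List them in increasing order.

Among the 6 variables, 6 fits only K (and all 6 values in {1, 2, 3, 4, 5, 6} must be used), so K = 6.
The 2 variables J and L are confined to {2, 5}, which locks those values in; drop them from H, I, M.
I's domain is down to {3}, so I = 3. Eliminate 3 elsewhere: H, M.
No further eliminations apply; L can still be any of 2, 5.

2, 5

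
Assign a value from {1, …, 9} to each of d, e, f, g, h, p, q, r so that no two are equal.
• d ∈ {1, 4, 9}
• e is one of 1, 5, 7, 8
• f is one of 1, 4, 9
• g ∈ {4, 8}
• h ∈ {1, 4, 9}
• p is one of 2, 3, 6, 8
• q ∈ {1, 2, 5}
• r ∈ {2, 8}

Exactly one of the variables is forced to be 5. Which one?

q

d, f, h between them cover only {1, 4, 9} — a naked triple. Remove those values from e, g, q.
g has just one choice, so g = 8. Eliminate 8 elsewhere: e, p, r.
r has just one choice, so r = 2. Eliminate 2 elsewhere: p, q.
So 5 goes to q.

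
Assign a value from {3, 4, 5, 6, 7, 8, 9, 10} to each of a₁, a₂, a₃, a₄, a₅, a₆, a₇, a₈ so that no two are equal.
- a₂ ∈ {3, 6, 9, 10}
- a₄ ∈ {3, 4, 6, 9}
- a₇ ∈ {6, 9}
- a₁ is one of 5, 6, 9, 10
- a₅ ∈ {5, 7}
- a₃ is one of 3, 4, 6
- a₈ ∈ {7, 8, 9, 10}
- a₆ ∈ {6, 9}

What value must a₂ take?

Among the 8 variables, 8 fits only a₈ (and all 8 values in {3, 4, 5, 6, 7, 8, 9, 10} must be used), so a₈ = 8.
Among the 7 still-open variables, 7 fits only a₅ (and all 7 values in {3, 4, 5, 6, 7, 9, 10} must be used), so a₅ = 7.
Among the 6 still-open variables, 5 fits only a₁ (and all 6 values in {3, 4, 5, 6, 9, 10} must be used), so a₁ = 5.
The 5 still-open variables together cover exactly {3, 4, 6, 9, 10} — 5 values for 5 variables — and 10 appears only in a₂'s list, so a₂ = 10.

10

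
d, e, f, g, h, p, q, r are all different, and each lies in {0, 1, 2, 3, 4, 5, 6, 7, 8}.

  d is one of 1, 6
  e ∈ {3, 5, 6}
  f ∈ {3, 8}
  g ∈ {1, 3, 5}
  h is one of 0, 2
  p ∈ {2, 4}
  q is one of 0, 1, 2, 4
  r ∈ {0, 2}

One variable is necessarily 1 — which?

q

Among the 8 variables, 8 fits only f (and all 8 values in {0, 1, 2, 3, 4, 5, 6, 8} must be used), so f = 8.
h and r share exactly the 2 values {0, 2}; by pigeonhole those values go to them, so strike 0, 2 from p, q.
That leaves p = 4. Remove 4 from q.
So 1 goes to q.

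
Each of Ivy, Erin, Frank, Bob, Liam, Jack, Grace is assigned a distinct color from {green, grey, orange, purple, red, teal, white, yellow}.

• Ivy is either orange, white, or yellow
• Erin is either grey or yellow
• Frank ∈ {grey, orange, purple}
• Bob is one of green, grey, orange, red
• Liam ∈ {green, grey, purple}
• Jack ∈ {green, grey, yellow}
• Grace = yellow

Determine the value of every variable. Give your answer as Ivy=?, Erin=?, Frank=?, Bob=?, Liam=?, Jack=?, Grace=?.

Ivy=white, Erin=grey, Frank=orange, Bob=red, Liam=purple, Jack=green, Grace=yellow

Grace has just one choice, so Grace = yellow. Strike yellow from Ivy, Erin, Jack.
Erin has just one choice, so Erin = grey. Strike grey from Frank, Bob, Liam, Jack.
That leaves Jack = green. Remove green from Bob, Liam.
Liam's domain is down to {purple}, so Liam = purple. Remove purple from Frank.
Frank must be orange (only option left). So Ivy, Bob can't be orange.
Bob's domain is down to {red}, so Bob = red.
Ivy has just one choice, so Ivy = white.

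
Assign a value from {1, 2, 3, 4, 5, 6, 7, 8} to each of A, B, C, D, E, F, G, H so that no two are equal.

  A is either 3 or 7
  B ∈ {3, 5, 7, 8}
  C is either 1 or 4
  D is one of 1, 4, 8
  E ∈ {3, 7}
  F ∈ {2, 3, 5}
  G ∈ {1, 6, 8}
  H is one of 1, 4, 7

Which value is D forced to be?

Among the 8 variables, 2 fits only F (and all 8 values in {1, 2, 3, 4, 5, 6, 7, 8} must be used), so F = 2.
Among the 7 still-open variables, 5 fits only B (and all 7 values in {1, 3, 4, 5, 6, 7, 8} must be used), so B = 5.
The 6 still-open variables together cover exactly {1, 3, 4, 6, 7, 8} — 6 values for 6 variables — and 6 appears only in G's list, so G = 6.
Among the 5 still-open variables, 8 fits only D (and all 5 values in {1, 3, 4, 7, 8} must be used), so D = 8.

8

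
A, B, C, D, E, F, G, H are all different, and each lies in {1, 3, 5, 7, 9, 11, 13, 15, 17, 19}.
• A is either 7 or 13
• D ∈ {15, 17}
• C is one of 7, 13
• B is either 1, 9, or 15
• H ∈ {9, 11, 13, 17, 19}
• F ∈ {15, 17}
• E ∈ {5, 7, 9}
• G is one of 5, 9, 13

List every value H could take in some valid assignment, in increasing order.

11, 19

A and C between them cover only {7, 13} — a naked pair. Remove those values from E, G, H.
The 2 variables D and F are confined to {15, 17}, which locks those values in; drop them from B, H.
The 2 variables E and G are confined to {5, 9}, which locks those values in; drop them from B, H.
B must be 1 (only option left).
No further eliminations apply; H can still be any of 11, 19.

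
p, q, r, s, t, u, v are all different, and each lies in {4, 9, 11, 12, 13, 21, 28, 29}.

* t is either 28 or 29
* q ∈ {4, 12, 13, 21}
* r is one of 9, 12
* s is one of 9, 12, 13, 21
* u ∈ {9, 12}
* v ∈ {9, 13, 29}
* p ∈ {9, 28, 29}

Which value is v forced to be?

13

The 7 variables together cover exactly {4, 9, 12, 13, 21, 28, 29} — 7 values for 7 variables — and 4 appears only in q's list, so q = 4.
The 6 still-open variables draw from only 6 values {9, 12, 13, 21, 28, 29}, so each is used; only s can be 21, hence s = 21.
The 5 still-open variables together cover exactly {9, 12, 13, 28, 29} — 5 values for 5 variables — and 13 appears only in v's list, so v = 13.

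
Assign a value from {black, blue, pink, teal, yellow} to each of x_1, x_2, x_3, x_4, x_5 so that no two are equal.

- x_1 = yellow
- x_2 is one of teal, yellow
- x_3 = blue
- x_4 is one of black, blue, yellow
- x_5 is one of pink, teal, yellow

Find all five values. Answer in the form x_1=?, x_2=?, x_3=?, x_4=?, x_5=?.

x_1 must be yellow (only option left). Strike yellow from x_2, x_4, x_5.
x_2's domain is down to {teal}, so x_2 = teal. Eliminate teal elsewhere: x_5.
That leaves x_3 = blue. So x_4 can't be blue.
x_4 must be black (only option left).
x_5 has just one choice, so x_5 = pink.

x_1=yellow, x_2=teal, x_3=blue, x_4=black, x_5=pink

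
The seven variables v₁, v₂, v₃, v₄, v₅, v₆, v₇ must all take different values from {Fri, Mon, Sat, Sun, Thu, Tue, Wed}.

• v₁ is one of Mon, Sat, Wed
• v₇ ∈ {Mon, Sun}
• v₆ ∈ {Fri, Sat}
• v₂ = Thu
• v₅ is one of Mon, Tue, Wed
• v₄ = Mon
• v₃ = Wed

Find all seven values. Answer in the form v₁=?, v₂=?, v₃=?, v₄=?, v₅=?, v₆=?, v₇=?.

v₁=Sat, v₂=Thu, v₃=Wed, v₄=Mon, v₅=Tue, v₆=Fri, v₇=Sun

v₂'s domain is down to {Thu}, so v₂ = Thu.
v₃'s domain is down to {Wed}, so v₃ = Wed. So v₁, v₅ can't be Wed.
v₄ has just one choice, so v₄ = Mon. Strike Mon from v₁, v₅, v₇.
That leaves v₅ = Tue.
v₇ has just one choice, so v₇ = Sun.
v₁'s domain is down to {Sat}, so v₁ = Sat. So v₆ can't be Sat.
That leaves v₆ = Fri.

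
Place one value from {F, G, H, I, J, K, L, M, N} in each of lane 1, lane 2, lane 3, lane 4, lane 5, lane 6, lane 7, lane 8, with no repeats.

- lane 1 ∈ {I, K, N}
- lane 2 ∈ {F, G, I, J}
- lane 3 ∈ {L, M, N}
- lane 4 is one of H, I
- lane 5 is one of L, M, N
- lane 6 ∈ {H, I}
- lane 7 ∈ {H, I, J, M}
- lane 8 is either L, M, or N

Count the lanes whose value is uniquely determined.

lane 4 and lane 6 share exactly the 2 values {H, I}; by pigeonhole those values go to them, so strike H, I from lane 1, lane 2, lane 7.
lane 3, lane 5, lane 8 between them cover only {L, M, N} — a naked triple. Remove those values from lane 1, lane 7.
lane 1 has just one choice, so lane 1 = K.
lane 7 has just one choice, so lane 7 = J. Eliminate J elsewhere: lane 2.
Determined: lane 1=K, lane 7=J. The other lanes each still have more than one consistent value. That makes 2.

2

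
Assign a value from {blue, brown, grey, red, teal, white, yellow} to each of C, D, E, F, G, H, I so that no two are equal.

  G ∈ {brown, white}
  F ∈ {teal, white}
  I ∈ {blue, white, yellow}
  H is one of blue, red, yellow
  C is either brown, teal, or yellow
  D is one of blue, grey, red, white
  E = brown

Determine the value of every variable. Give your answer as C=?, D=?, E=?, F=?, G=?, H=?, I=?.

E's domain is down to {brown}, so E = brown. Strike brown from C, G.
G has just one choice, so G = white. Eliminate white elsewhere: D, F, I.
That leaves F = teal. So C can't be teal.
C must be yellow (only option left). Remove yellow from H, I.
That leaves I = blue. Eliminate blue elsewhere: D, H.
That leaves H = red. Strike red from D.
D has just one choice, so D = grey.

C=yellow, D=grey, E=brown, F=teal, G=white, H=red, I=blue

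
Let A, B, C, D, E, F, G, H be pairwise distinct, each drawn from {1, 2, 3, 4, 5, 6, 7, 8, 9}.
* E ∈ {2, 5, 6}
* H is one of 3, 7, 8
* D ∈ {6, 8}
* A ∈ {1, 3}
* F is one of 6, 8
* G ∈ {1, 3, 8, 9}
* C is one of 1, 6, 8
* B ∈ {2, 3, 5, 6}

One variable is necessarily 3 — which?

A

Among the 8 variables, 7 fits only H (and all 8 values in {1, 2, 3, 5, 6, 7, 8, 9} must be used), so H = 7.
The 7 still-open variables together cover exactly {1, 2, 3, 5, 6, 8, 9} — 7 values for 7 variables — and 9 appears only in G's list, so G = 9.
D and F between them cover only {6, 8} — a naked pair. Remove those values from B, C, E.
C's domain is down to {1}, so C = 1. So A can't be 1.
So 3 goes to A.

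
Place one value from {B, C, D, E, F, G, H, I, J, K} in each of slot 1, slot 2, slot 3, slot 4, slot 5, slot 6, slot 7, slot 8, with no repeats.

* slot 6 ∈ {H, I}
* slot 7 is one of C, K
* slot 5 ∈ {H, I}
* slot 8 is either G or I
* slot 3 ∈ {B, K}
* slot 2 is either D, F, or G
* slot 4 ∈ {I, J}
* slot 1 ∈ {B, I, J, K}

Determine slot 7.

The 2 variables slot 5 and slot 6 are confined to {H, I}, which locks those values in; drop them from slot 1, slot 4, slot 8.
slot 4's domain is down to {J}, so slot 4 = J. So slot 1 can't be J.
slot 8 has just one choice, so slot 8 = G. So slot 2 can't be G.
The 2 variables slot 1 and slot 3 are confined to {B, K}, which locks those values in; drop them from slot 7.
So slot 7 = C.

C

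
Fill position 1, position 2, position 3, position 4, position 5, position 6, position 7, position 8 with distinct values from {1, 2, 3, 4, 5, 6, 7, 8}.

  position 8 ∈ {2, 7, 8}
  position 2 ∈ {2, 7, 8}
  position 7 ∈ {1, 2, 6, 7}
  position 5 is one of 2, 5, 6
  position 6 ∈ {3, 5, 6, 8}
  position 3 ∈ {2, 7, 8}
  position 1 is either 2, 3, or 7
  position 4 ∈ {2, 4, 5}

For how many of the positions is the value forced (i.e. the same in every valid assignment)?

3

Among the 8 variables, 1 fits only position 7 (and all 8 values in {1, 2, 3, 4, 5, 6, 7, 8} must be used), so position 7 = 1.
The 7 still-open variables together cover exactly {2, 3, 4, 5, 6, 7, 8} — 7 values for 7 variables — and 4 appears only in position 4's list, so position 4 = 4.
position 2, position 3, position 8 share exactly the 3 values {2, 7, 8}; by pigeonhole those values go to them, so strike 2, 7, 8 from position 1, position 5, position 6.
That leaves position 1 = 3. Remove 3 from position 6.
Determined: position 1=3, position 4=4, position 7=1. The other positions each still have more than one consistent value. That makes 3.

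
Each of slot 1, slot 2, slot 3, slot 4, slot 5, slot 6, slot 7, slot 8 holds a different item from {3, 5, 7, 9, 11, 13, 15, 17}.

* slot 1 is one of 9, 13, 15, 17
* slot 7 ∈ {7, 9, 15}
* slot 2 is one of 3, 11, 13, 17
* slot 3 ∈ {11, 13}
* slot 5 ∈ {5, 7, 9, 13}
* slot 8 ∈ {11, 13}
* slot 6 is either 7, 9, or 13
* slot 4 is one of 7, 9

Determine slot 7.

15

The 8 variables draw from only 8 values {3, 5, 7, 9, 11, 13, 15, 17}, so each is used; only slot 2 can be 3, hence slot 2 = 3.
Among the 7 still-open variables, 5 fits only slot 5 (and all 7 values in {5, 7, 9, 11, 13, 15, 17} must be used), so slot 5 = 5.
Among the 6 still-open variables, 17 fits only slot 1 (and all 6 values in {7, 9, 11, 13, 15, 17} must be used), so slot 1 = 17.
Among the 5 still-open variables, 15 fits only slot 7 (and all 5 values in {7, 9, 11, 13, 15} must be used), so slot 7 = 15.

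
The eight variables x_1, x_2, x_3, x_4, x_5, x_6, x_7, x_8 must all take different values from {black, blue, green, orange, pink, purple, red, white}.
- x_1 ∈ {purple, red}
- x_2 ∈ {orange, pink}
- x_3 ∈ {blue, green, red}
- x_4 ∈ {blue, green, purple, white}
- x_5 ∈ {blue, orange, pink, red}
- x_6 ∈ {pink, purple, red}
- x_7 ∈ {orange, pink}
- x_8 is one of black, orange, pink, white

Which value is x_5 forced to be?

The 8 variables together cover exactly {black, blue, green, orange, pink, purple, red, white} — 8 values for 8 variables — and black appears only in x_8's list, so x_8 = black.
The 7 still-open variables together cover exactly {blue, green, orange, pink, purple, red, white} — 7 values for 7 variables — and white appears only in x_4's list, so x_4 = white.
The 6 still-open variables together cover exactly {blue, green, orange, pink, purple, red} — 6 values for 6 variables — and green appears only in x_3's list, so x_3 = green.
The 5 still-open variables together cover exactly {blue, orange, pink, purple, red} — 5 values for 5 variables — and blue appears only in x_5's list, so x_5 = blue.

blue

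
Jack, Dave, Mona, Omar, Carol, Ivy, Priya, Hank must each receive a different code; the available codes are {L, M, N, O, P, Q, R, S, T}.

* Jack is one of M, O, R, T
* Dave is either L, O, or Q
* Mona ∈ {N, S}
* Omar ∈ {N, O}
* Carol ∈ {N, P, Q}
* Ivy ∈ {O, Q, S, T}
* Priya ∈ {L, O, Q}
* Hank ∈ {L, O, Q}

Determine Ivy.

Dave, Priya, Hank share exactly the 3 values {L, O, Q}; by pigeonhole those values go to them, so strike L, O, Q from Jack, Omar, Carol, Ivy.
Omar's domain is down to {N}, so Omar = N. Eliminate N elsewhere: Mona, Carol.
Carol's domain is down to {P}, so Carol = P.
Mona's domain is down to {S}, so Mona = S. Strike S from Ivy.
So Ivy = T.

T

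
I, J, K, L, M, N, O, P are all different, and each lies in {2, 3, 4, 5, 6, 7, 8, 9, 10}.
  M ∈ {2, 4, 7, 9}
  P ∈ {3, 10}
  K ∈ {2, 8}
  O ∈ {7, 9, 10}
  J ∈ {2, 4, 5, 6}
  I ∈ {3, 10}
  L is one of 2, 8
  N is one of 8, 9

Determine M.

The 2 variables I and P are confined to {3, 10}, which locks those values in; drop them from O.
K and L share exactly the 2 values {2, 8}; by pigeonhole those values go to them, so strike 2, 8 from J, M, N.
N's domain is down to {9}, so N = 9. Remove 9 from M, O.
That leaves O = 7. So M can't be 7.
So M = 4.

4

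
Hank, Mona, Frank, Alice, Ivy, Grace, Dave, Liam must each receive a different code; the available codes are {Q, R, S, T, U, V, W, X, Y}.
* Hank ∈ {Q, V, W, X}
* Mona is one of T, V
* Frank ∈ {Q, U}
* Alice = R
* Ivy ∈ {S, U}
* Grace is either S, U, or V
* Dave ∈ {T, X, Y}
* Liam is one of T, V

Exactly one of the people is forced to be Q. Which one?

Frank

Alice's domain is down to {R}, so Alice = R.
Mona and Liam share exactly the 2 values {T, V}; by pigeonhole those values go to them, so strike T, V from Hank, Grace, Dave.
The 2 variables Ivy and Grace are confined to {S, U}, which locks those values in; drop them from Frank.
So Q goes to Frank.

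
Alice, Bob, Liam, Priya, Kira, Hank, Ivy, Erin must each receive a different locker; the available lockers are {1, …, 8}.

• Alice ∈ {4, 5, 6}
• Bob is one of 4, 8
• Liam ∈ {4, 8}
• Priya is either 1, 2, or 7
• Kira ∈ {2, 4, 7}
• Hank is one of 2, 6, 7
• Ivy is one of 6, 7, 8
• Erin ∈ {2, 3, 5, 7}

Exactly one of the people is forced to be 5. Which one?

Alice

The 8 variables draw from only 8 values {1, 2, 3, 4, 5, 6, 7, 8}, so each is used; only Priya can be 1, hence Priya = 1.
Among the 7 still-open variables, 3 fits only Erin (and all 7 values in {2, 3, 4, 5, 6, 7, 8} must be used), so Erin = 3.
The 6 still-open variables together cover exactly {2, 4, 5, 6, 7, 8} — 6 values for 6 variables — and 5 appears only in Alice's list, so Alice = 5.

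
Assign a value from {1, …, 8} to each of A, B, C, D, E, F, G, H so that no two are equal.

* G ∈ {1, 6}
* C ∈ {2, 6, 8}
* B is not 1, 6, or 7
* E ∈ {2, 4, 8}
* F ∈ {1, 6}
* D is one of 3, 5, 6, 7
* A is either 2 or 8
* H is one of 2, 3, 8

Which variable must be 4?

The 8 variables draw from only 8 values {1, 2, 3, 4, 5, 6, 7, 8}, so each is used; only D can be 7, hence D = 7.
Among the 7 still-open variables, 5 fits only B (and all 7 values in {1, 2, 3, 4, 5, 6, 8} must be used), so B = 5.
Among the 6 still-open variables, 3 fits only H (and all 6 values in {1, 2, 3, 4, 6, 8} must be used), so H = 3.
The 5 still-open variables together cover exactly {1, 2, 4, 6, 8} — 5 values for 5 variables — and 4 appears only in E's list, so E = 4.

E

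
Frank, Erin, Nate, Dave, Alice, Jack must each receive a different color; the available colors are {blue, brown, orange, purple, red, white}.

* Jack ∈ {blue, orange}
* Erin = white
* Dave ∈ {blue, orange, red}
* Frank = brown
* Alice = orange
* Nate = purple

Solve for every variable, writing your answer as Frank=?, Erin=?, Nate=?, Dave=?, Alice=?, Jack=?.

Frank has just one choice, so Frank = brown.
That leaves Erin = white.
Nate must be purple (only option left).
That leaves Alice = orange. Strike orange from Dave, Jack.
Jack has just one choice, so Jack = blue. So Dave can't be blue.
Dave must be red (only option left).

Frank=brown, Erin=white, Nate=purple, Dave=red, Alice=orange, Jack=blue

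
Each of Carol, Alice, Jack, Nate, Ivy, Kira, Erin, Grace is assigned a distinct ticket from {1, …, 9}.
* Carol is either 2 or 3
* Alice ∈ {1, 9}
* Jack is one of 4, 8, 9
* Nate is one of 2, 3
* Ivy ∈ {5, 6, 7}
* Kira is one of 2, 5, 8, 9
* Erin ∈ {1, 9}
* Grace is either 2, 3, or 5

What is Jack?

The 2 variables Carol and Nate are confined to {2, 3}, which locks those values in; drop them from Kira, Grace.
That leaves Grace = 5. Strike 5 from Ivy, Kira.
The 2 variables Alice and Erin are confined to {1, 9}, which locks those values in; drop them from Jack, Kira.
That leaves Kira = 8. Eliminate 8 elsewhere: Jack.
So Jack = 4.

4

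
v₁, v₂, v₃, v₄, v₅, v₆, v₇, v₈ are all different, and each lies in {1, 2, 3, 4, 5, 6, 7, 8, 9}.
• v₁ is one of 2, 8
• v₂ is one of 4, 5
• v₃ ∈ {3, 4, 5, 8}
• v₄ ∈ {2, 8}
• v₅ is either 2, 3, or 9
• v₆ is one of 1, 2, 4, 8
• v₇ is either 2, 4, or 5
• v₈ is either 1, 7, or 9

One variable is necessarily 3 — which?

v₃

Among the 8 variables, 7 fits only v₈ (and all 8 values in {1, 2, 3, 4, 5, 7, 8, 9} must be used), so v₈ = 7.
The 7 still-open variables draw from only 7 values {1, 2, 3, 4, 5, 8, 9}, so each is used; only v₆ can be 1, hence v₆ = 1.
The 6 still-open variables draw from only 6 values {2, 3, 4, 5, 8, 9}, so each is used; only v₅ can be 9, hence v₅ = 9.
The 5 still-open variables together cover exactly {2, 3, 4, 5, 8} — 5 values for 5 variables — and 3 appears only in v₃'s list, so v₃ = 3.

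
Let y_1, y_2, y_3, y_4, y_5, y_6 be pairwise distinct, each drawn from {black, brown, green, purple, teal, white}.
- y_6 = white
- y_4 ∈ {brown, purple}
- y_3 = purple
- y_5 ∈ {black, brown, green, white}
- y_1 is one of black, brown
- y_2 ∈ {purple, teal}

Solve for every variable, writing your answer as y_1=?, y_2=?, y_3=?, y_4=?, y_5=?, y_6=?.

y_3's domain is down to {purple}, so y_3 = purple. Remove purple from y_2, y_4.
That leaves y_4 = brown. Remove brown from y_1, y_5.
That leaves y_6 = white. Strike white from y_5.
That leaves y_1 = black. Strike black from y_5.
y_2 has just one choice, so y_2 = teal.
y_5 must be green (only option left).

y_1=black, y_2=teal, y_3=purple, y_4=brown, y_5=green, y_6=white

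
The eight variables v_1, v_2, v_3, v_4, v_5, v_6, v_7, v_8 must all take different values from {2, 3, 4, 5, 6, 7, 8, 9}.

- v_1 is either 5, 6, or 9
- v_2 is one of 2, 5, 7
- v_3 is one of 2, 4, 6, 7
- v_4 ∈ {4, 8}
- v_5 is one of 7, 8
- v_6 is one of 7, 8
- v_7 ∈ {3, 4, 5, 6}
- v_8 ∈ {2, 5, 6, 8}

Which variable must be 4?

Among the 8 variables, 3 fits only v_7 (and all 8 values in {2, 3, 4, 5, 6, 7, 8, 9} must be used), so v_7 = 3.
Among the 7 still-open variables, 9 fits only v_1 (and all 7 values in {2, 4, 5, 6, 7, 8, 9} must be used), so v_1 = 9.
v_5 and v_6 between them cover only {7, 8} — a naked pair. Remove those values from v_2, v_3, v_4, v_8.
So 4 goes to v_4.

v_4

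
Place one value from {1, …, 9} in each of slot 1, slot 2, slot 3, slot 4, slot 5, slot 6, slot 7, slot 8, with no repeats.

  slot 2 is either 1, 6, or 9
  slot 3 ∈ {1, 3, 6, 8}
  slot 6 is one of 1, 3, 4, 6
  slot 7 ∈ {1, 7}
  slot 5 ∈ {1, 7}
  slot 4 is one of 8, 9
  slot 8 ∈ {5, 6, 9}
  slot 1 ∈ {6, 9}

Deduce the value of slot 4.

Among the 8 variables, 4 fits only slot 6 (and all 8 values in {1, 3, 4, 5, 6, 7, 8, 9} must be used), so slot 6 = 4.
The 7 still-open variables together cover exactly {1, 3, 5, 6, 7, 8, 9} — 7 values for 7 variables — and 3 appears only in slot 3's list, so slot 3 = 3.
The 6 still-open variables together cover exactly {1, 5, 6, 7, 8, 9} — 6 values for 6 variables — and 5 appears only in slot 8's list, so slot 8 = 5.
The 5 still-open variables together cover exactly {1, 6, 7, 8, 9} — 5 values for 5 variables — and 8 appears only in slot 4's list, so slot 4 = 8.

8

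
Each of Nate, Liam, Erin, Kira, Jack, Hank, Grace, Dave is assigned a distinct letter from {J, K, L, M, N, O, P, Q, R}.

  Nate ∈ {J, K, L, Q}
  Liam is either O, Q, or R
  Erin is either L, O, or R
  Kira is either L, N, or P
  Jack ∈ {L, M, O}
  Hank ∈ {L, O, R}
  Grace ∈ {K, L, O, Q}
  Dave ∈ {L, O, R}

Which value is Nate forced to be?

Erin, Hank, Dave between them cover only {L, O, R} — a naked triple. Remove those values from Nate, Liam, Kira, Jack, Grace.
Liam must be Q (only option left). Eliminate Q elsewhere: Nate, Grace.
Jack must be M (only option left).
That leaves Grace = K. So Nate can't be K.
So Nate = J.

J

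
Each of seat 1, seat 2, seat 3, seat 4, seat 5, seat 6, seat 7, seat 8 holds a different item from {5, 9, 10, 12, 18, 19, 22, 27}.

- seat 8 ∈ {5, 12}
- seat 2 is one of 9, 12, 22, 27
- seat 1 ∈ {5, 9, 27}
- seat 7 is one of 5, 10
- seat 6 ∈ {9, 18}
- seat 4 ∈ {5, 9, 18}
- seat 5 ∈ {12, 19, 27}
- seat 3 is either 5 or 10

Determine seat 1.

27

The 8 variables draw from only 8 values {5, 9, 10, 12, 18, 19, 22, 27}, so each is used; only seat 5 can be 19, hence seat 5 = 19.
The 7 still-open variables draw from only 7 values {5, 9, 10, 12, 18, 22, 27}, so each is used; only seat 2 can be 22, hence seat 2 = 22.
Among the 6 still-open variables, 12 fits only seat 8 (and all 6 values in {5, 9, 10, 12, 18, 27} must be used), so seat 8 = 12.
The 5 still-open variables together cover exactly {5, 9, 10, 18, 27} — 5 values for 5 variables — and 27 appears only in seat 1's list, so seat 1 = 27.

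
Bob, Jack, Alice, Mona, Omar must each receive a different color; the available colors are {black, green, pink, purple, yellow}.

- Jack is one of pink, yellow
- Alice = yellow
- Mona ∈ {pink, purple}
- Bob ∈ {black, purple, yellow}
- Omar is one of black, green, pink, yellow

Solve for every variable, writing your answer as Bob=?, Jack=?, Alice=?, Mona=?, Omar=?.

Alice's domain is down to {yellow}, so Alice = yellow. Strike yellow from Bob, Jack, Omar.
Jack's domain is down to {pink}, so Jack = pink. Eliminate pink elsewhere: Mona, Omar.
Mona's domain is down to {purple}, so Mona = purple. So Bob can't be purple.
That leaves Bob = black. Remove black from Omar.
That leaves Omar = green.

Bob=black, Jack=pink, Alice=yellow, Mona=purple, Omar=green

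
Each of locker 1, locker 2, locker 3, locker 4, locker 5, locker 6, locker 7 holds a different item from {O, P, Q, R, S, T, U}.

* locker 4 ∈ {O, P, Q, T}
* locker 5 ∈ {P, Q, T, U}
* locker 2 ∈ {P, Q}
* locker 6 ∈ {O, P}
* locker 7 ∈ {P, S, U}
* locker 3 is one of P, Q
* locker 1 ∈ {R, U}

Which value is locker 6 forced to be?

The 7 variables together cover exactly {O, P, Q, R, S, T, U} — 7 values for 7 variables — and R appears only in locker 1's list, so locker 1 = R.
The 6 still-open variables together cover exactly {O, P, Q, S, T, U} — 6 values for 6 variables — and S appears only in locker 7's list, so locker 7 = S.
The 5 still-open variables together cover exactly {O, P, Q, T, U} — 5 values for 5 variables — and U appears only in locker 5's list, so locker 5 = U.
The 4 still-open variables draw from only 4 values {O, P, Q, T}, so each is used; only locker 4 can be T, hence locker 4 = T.
The 3 still-open variables draw from only 3 values {O, P, Q}, so each is used; only locker 6 can be O, hence locker 6 = O.

O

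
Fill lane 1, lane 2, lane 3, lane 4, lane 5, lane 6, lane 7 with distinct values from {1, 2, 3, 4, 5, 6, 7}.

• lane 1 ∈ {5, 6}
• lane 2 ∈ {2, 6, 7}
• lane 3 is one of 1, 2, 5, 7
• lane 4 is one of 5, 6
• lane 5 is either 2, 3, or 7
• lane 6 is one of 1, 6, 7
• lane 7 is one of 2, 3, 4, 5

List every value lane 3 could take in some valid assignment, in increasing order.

1, 2, 7

The 7 variables draw from only 7 values {1, 2, 3, 4, 5, 6, 7}, so each is used; only lane 7 can be 4, hence lane 7 = 4.
Among the 6 still-open variables, 3 fits only lane 5 (and all 6 values in {1, 2, 3, 5, 6, 7} must be used), so lane 5 = 3.
lane 1 and lane 4 share exactly the 2 values {5, 6}; by pigeonhole those values go to them, so strike 5, 6 from lane 2, lane 3, lane 6.
No further eliminations apply; lane 3 can still be any of 1, 2, 7.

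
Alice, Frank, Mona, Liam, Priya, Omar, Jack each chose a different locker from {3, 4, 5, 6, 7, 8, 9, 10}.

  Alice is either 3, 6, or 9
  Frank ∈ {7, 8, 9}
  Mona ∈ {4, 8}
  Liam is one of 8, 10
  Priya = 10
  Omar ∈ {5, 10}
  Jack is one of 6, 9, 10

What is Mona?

Priya must be 10 (only option left). Remove 10 from Liam, Omar, Jack.
That leaves Omar = 5.
Liam's domain is down to {8}, so Liam = 8. Eliminate 8 elsewhere: Frank, Mona.
So Mona = 4.

4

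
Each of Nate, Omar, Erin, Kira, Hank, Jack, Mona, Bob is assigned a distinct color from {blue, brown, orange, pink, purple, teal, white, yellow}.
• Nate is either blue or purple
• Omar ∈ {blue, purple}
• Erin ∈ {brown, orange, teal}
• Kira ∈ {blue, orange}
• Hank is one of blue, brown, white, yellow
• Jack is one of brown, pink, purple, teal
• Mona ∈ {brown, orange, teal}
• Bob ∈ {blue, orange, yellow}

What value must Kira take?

orange

Among the 8 variables, pink fits only Jack (and all 8 values in {blue, brown, orange, pink, purple, teal, white, yellow} must be used), so Jack = pink.
The 7 still-open variables draw from only 7 values {blue, brown, orange, purple, teal, white, yellow}, so each is used; only Hank can be white, hence Hank = white.
The 6 still-open variables together cover exactly {blue, brown, orange, purple, teal, yellow} — 6 values for 6 variables — and yellow appears only in Bob's list, so Bob = yellow.
The 2 variables Nate and Omar are confined to {blue, purple}, which locks those values in; drop them from Kira.
So Kira = orange.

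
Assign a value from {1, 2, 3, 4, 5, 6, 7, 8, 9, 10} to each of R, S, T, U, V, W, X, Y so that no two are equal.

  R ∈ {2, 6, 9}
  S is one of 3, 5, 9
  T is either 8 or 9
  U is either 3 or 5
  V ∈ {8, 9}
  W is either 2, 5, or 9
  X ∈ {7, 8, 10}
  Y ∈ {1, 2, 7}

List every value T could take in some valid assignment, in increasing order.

T and V between them cover only {8, 9} — a naked pair. Remove those values from R, S, W, X.
The 2 variables S and U are confined to {3, 5}, which locks those values in; drop them from W.
W must be 2 (only option left). Remove 2 from R, Y.
R must be 6 (only option left).
No further eliminations apply; T can still be any of 8, 9.

8, 9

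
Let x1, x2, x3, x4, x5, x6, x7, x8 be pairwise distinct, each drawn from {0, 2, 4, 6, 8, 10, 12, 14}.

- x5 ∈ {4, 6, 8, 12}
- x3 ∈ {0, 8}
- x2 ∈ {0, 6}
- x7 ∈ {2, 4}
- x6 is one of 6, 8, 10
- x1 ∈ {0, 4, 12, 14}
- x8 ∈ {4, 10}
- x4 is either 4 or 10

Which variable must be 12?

x5

The 8 variables together cover exactly {0, 2, 4, 6, 8, 10, 12, 14} — 8 values for 8 variables — and 2 appears only in x7's list, so x7 = 2.
The 7 still-open variables together cover exactly {0, 4, 6, 8, 10, 12, 14} — 7 values for 7 variables — and 14 appears only in x1's list, so x1 = 14.
The 6 still-open variables together cover exactly {0, 4, 6, 8, 10, 12} — 6 values for 6 variables — and 12 appears only in x5's list, so x5 = 12.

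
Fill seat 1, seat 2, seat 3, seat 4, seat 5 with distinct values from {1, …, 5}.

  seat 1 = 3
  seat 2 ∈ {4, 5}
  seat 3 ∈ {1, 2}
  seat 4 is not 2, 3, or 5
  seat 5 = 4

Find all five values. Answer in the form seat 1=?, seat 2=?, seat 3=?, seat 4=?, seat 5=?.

seat 1 must be 3 (only option left).
That leaves seat 5 = 4. So seat 2, seat 4 can't be 4.
seat 2 must be 5 (only option left).
seat 4 has just one choice, so seat 4 = 1. Eliminate 1 elsewhere: seat 3.
seat 3 has just one choice, so seat 3 = 2.

seat 1=3, seat 2=5, seat 3=2, seat 4=1, seat 5=4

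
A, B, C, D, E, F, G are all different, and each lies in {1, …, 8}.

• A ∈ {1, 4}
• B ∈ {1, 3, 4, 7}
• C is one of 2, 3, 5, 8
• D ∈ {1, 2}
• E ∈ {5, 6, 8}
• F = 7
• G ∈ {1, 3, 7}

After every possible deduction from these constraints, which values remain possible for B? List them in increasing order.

1, 3, 4

F's domain is down to {7}, so F = 7. Strike 7 from B, G.
The 3 variables A, B, G are confined to {1, 3, 4}, which locks those values in; drop them from C, D.
D must be 2 (only option left). So C can't be 2.
No further eliminations apply; B can still be any of 1, 3, 4.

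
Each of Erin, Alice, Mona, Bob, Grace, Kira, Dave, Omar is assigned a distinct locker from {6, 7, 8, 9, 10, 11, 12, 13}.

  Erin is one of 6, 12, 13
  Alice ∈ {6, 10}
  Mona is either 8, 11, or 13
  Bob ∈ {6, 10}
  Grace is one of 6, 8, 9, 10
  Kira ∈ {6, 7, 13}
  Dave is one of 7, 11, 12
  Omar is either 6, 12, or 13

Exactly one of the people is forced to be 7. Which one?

Kira

Among the 8 variables, 9 fits only Grace (and all 8 values in {6, 7, 8, 9, 10, 11, 12, 13} must be used), so Grace = 9.
The 7 still-open variables draw from only 7 values {6, 7, 8, 10, 11, 12, 13}, so each is used; only Mona can be 8, hence Mona = 8.
The 6 still-open variables together cover exactly {6, 7, 10, 11, 12, 13} — 6 values for 6 variables — and 11 appears only in Dave's list, so Dave = 11.
The 5 still-open variables together cover exactly {6, 7, 10, 12, 13} — 5 values for 5 variables — and 7 appears only in Kira's list, so Kira = 7.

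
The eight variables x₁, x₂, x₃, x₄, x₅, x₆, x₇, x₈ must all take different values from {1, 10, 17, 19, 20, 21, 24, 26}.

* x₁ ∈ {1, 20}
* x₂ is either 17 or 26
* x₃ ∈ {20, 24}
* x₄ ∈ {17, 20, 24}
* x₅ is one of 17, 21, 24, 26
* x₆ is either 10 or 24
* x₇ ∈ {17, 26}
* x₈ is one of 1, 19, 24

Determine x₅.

21

The 8 variables draw from only 8 values {1, 10, 17, 19, 20, 21, 24, 26}, so each is used; only x₆ can be 10, hence x₆ = 10.
The 7 still-open variables draw from only 7 values {1, 17, 19, 20, 21, 24, 26}, so each is used; only x₈ can be 19, hence x₈ = 19.
Among the 6 still-open variables, 1 fits only x₁ (and all 6 values in {1, 17, 20, 21, 24, 26} must be used), so x₁ = 1.
The 5 still-open variables draw from only 5 values {17, 20, 21, 24, 26}, so each is used; only x₅ can be 21, hence x₅ = 21.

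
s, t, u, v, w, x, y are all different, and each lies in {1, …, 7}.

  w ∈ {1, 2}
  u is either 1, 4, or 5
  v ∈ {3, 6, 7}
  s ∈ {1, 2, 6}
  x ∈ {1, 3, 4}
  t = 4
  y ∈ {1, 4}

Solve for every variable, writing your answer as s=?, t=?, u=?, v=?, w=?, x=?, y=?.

t must be 4 (only option left). Remove 4 from u, x, y.
y's domain is down to {1}, so y = 1. Remove 1 from s, u, w, x.
u's domain is down to {5}, so u = 5.
w's domain is down to {2}, so w = 2. Strike 2 from s.
x has just one choice, so x = 3. Remove 3 from v.
That leaves s = 6. Eliminate 6 elsewhere: v.
v has just one choice, so v = 7.

s=6, t=4, u=5, v=7, w=2, x=3, y=1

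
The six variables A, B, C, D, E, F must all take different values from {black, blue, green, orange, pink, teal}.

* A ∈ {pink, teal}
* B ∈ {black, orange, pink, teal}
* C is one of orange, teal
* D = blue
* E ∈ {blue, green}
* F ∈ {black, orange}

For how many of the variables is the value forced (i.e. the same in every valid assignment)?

2

D must be blue (only option left). So E can't be blue.
E has just one choice, so E = green.
Determined: D=blue, E=green. The other variables each still have more than one consistent value. That makes 2.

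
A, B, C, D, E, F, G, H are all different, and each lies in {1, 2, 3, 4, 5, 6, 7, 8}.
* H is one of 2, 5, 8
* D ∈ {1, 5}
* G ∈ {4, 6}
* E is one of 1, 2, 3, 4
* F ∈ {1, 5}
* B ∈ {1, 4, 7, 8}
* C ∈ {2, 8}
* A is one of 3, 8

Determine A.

3

The 8 variables draw from only 8 values {1, 2, 3, 4, 5, 6, 7, 8}, so each is used; only G can be 6, hence G = 6.
Among the 7 still-open variables, 7 fits only B (and all 7 values in {1, 2, 3, 4, 5, 7, 8} must be used), so B = 7.
Among the 6 still-open variables, 4 fits only E (and all 6 values in {1, 2, 3, 4, 5, 8} must be used), so E = 4.
Among the 5 still-open variables, 3 fits only A (and all 5 values in {1, 2, 3, 5, 8} must be used), so A = 3.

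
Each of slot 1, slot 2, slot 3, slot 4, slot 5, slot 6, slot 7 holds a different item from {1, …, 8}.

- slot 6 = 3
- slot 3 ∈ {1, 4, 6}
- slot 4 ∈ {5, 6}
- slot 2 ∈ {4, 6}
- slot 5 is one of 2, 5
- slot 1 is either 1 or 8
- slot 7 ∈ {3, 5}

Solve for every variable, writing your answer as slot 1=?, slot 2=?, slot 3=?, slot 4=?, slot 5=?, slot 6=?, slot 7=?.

slot 1=8, slot 2=4, slot 3=1, slot 4=6, slot 5=2, slot 6=3, slot 7=5

slot 6's domain is down to {3}, so slot 6 = 3. Eliminate 3 elsewhere: slot 7.
slot 7 must be 5 (only option left). Strike 5 from slot 4, slot 5.
slot 4 has just one choice, so slot 4 = 6. Remove 6 from slot 2, slot 3.
slot 5's domain is down to {2}, so slot 5 = 2.
slot 2's domain is down to {4}, so slot 2 = 4. So slot 3 can't be 4.
slot 3's domain is down to {1}, so slot 3 = 1. So slot 1 can't be 1.
slot 1's domain is down to {8}, so slot 1 = 8.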